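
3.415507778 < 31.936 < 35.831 True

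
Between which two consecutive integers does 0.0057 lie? 0 and 1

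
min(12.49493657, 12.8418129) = 12.49493657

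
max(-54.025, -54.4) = -54.025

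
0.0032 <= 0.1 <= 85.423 True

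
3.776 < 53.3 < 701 True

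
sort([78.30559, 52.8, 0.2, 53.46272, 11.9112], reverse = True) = [78.30559, 53.46272, 52.8, 11.9112, 0.2]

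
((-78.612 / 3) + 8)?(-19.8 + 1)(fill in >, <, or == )>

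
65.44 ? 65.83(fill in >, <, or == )<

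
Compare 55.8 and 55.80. They are equal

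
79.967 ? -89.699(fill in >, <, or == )>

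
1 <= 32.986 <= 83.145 True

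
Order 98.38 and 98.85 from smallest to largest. 98.38, 98.85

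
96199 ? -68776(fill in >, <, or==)>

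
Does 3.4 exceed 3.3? Yes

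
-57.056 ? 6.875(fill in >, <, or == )<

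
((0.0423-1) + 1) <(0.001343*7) False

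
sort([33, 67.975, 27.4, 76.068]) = [27.4, 33, 67.975, 76.068]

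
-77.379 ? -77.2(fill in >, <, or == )<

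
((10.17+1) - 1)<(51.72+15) True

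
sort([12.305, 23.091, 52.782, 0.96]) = [0.96, 12.305, 23.091, 52.782]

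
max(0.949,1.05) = 1.05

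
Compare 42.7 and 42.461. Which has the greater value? 42.7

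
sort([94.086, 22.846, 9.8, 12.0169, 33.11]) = [9.8, 12.0169, 22.846, 33.11, 94.086]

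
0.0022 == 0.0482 False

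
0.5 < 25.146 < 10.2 False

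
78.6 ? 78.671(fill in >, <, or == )<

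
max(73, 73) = 73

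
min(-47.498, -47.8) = -47.8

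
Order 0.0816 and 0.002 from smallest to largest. 0.002, 0.0816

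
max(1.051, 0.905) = 1.051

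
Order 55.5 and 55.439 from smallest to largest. 55.439,55.5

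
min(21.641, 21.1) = 21.1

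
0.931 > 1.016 False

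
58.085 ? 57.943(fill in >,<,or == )>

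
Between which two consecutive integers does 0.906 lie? 0 and 1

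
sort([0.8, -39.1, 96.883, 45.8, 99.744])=[-39.1, 0.8, 45.8, 96.883, 99.744]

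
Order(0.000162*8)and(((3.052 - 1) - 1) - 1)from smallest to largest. (0.000162*8), (((3.052 - 1) - 1) - 1)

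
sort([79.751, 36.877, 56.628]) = [36.877, 56.628, 79.751]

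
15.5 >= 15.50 True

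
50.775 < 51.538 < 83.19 True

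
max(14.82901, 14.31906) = 14.82901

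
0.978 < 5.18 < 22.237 True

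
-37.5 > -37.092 False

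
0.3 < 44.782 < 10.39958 False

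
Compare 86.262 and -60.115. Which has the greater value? 86.262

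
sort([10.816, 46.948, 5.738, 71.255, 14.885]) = [5.738, 10.816, 14.885, 46.948, 71.255]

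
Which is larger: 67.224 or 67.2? 67.224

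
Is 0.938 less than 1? Yes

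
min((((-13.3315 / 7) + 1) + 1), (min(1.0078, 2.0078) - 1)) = 0.0078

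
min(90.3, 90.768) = 90.3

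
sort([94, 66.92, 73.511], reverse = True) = [94, 73.511, 66.92]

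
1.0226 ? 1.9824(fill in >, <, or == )<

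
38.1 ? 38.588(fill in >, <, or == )<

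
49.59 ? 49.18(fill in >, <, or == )>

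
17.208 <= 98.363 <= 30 False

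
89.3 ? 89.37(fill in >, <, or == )<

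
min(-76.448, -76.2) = -76.448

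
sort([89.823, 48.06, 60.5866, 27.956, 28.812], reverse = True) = [89.823, 60.5866, 48.06, 28.812, 27.956]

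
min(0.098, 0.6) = 0.098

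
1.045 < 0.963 False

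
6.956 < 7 True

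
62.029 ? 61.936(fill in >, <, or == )>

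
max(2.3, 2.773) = 2.773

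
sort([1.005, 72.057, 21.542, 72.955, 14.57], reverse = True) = [72.955, 72.057, 21.542, 14.57, 1.005]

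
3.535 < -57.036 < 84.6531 False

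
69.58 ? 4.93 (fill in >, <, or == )>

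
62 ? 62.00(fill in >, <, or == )==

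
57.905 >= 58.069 False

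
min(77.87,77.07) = 77.07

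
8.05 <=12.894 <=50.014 True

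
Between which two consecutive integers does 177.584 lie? 177 and 178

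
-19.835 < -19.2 True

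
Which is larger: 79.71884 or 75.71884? 79.71884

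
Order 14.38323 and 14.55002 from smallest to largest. 14.38323, 14.55002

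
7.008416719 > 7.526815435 False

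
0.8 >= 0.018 True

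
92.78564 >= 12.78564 True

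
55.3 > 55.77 False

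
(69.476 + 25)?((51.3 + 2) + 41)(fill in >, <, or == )>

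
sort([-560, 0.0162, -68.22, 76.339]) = [-560, -68.22, 0.0162, 76.339]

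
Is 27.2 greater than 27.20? No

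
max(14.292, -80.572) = 14.292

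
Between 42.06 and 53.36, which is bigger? 53.36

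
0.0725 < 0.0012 False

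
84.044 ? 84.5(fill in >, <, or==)<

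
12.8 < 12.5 False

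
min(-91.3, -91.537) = -91.537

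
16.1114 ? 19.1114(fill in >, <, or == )<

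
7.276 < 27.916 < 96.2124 True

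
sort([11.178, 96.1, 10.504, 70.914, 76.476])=[10.504, 11.178, 70.914, 76.476, 96.1]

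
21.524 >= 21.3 True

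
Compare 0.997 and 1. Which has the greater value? 1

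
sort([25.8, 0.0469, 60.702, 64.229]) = [0.0469, 25.8, 60.702, 64.229]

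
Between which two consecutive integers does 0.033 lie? 0 and 1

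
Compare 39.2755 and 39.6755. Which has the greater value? 39.6755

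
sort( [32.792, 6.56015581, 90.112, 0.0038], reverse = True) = [90.112, 32.792, 6.56015581, 0.0038]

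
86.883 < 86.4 False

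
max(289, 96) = 289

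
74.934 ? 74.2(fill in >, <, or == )>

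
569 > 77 True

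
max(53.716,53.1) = 53.716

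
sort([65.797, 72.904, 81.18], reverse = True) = [81.18, 72.904, 65.797]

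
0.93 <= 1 True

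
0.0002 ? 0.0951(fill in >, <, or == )<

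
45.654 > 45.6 True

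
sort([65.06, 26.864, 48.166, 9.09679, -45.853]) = [-45.853, 9.09679, 26.864, 48.166, 65.06]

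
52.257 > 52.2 True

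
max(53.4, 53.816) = 53.816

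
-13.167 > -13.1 False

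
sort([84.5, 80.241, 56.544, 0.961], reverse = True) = [84.5, 80.241, 56.544, 0.961]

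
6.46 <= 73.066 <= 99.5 True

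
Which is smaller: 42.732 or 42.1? 42.1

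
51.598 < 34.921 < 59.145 False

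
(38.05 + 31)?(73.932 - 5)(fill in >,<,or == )>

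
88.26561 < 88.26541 False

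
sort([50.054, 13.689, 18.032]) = [13.689, 18.032, 50.054]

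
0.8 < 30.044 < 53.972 True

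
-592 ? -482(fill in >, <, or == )<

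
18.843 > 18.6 True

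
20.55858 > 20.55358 True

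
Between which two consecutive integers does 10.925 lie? 10 and 11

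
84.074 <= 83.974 False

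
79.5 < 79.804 True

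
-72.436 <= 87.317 True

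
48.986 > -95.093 True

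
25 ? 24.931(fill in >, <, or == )>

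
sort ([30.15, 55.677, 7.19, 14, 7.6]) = [7.19, 7.6, 14, 30.15, 55.677]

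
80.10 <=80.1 True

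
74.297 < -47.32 False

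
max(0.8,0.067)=0.8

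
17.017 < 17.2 True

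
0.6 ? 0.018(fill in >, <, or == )>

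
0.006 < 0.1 True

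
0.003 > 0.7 False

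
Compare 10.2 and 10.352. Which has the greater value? 10.352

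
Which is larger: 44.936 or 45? 45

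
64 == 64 True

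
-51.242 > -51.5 True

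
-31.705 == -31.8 False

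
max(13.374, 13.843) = 13.843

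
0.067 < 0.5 True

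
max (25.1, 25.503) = 25.503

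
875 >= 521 True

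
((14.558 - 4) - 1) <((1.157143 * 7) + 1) False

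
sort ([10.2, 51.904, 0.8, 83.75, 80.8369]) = [0.8, 10.2, 51.904, 80.8369, 83.75]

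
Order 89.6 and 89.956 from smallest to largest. 89.6, 89.956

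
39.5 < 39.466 False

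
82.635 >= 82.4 True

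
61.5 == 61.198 False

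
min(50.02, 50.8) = 50.02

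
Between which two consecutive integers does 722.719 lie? 722 and 723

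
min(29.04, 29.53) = 29.04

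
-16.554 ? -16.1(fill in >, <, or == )<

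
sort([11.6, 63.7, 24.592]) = [11.6, 24.592, 63.7]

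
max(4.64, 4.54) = 4.64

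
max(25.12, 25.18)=25.18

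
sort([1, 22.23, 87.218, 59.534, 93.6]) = [1, 22.23, 59.534, 87.218, 93.6]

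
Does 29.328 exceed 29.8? No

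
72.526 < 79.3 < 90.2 True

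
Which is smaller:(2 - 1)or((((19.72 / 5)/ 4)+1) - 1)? ((((19.72 / 5)/ 4)+1) - 1)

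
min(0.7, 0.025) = 0.025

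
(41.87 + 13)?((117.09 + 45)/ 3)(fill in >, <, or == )>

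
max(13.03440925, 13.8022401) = 13.8022401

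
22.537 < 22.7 True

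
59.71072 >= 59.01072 True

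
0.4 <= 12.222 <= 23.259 True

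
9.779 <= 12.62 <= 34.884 True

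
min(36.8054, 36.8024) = 36.8024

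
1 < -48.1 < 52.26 False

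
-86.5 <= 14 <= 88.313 True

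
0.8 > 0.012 True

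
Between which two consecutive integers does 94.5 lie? 94 and 95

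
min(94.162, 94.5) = 94.162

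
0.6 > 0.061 True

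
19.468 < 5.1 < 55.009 False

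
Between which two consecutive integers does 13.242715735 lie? 13 and 14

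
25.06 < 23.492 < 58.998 False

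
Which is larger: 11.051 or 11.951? 11.951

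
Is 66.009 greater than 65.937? Yes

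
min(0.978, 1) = 0.978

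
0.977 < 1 True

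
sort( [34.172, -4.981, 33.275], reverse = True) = [34.172, 33.275, -4.981]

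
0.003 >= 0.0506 False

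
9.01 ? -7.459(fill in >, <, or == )>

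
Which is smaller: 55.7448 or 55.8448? 55.7448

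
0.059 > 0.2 False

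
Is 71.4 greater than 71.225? Yes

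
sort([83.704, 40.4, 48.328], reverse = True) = [83.704, 48.328, 40.4]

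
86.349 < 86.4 True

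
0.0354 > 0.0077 True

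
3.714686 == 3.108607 False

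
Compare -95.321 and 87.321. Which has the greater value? 87.321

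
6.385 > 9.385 False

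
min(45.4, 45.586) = 45.4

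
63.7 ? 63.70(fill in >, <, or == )==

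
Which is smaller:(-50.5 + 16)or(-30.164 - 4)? (-50.5 + 16)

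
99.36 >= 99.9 False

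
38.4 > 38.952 False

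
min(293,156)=156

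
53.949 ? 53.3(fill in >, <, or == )>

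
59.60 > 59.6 False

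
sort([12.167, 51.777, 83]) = [12.167, 51.777, 83]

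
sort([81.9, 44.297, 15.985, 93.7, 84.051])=[15.985, 44.297, 81.9, 84.051, 93.7]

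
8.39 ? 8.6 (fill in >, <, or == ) <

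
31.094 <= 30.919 False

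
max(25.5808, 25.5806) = 25.5808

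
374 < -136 False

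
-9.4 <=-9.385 True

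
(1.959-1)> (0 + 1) False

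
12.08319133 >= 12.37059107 False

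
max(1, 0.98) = 1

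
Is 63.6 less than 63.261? No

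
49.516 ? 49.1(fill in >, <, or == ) >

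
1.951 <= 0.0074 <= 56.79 False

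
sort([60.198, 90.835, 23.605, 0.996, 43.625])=[0.996, 23.605, 43.625, 60.198, 90.835]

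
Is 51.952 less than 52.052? Yes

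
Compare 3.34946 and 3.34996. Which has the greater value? 3.34996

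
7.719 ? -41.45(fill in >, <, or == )>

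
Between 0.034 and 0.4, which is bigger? 0.4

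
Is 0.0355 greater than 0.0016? Yes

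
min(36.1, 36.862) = 36.1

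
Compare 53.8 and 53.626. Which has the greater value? 53.8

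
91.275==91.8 False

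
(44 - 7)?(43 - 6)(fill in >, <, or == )==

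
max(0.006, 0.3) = 0.3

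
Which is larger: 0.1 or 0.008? 0.1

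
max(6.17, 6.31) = 6.31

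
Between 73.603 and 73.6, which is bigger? 73.603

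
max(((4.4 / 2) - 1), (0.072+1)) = 1.2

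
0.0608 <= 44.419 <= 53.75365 True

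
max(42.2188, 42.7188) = 42.7188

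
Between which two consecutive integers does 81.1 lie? 81 and 82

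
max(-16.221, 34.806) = 34.806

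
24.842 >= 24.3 True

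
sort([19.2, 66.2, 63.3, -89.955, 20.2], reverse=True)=[66.2, 63.3, 20.2, 19.2, -89.955]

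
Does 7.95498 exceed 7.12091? Yes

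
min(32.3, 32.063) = 32.063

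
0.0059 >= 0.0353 False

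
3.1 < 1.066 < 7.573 False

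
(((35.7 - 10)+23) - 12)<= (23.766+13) True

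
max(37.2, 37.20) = 37.20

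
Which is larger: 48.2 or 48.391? 48.391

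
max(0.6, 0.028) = 0.6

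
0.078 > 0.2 False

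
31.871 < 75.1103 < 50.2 False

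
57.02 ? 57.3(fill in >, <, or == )<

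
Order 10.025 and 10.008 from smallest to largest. 10.008, 10.025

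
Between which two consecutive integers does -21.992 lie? -22 and -21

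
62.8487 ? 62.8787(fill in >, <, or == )<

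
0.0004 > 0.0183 False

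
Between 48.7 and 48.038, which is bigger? 48.7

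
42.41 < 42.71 True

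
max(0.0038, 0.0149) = 0.0149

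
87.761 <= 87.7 False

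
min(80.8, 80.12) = 80.12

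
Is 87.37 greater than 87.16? Yes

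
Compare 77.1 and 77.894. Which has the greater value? 77.894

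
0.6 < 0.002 False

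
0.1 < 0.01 False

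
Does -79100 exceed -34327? No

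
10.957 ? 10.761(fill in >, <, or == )>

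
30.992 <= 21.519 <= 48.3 False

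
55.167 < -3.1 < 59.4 False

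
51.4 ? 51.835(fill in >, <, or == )<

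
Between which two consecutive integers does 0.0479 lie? 0 and 1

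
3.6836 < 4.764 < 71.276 True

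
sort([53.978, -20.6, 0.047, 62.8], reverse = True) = [62.8, 53.978, 0.047, -20.6]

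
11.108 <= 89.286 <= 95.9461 True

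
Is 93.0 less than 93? No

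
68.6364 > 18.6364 True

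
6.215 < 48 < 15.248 False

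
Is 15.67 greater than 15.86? No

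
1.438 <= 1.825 True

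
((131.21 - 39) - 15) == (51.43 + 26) False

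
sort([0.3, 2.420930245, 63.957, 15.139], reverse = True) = [63.957, 15.139, 2.420930245, 0.3]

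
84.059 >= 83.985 True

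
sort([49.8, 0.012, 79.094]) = [0.012, 49.8, 79.094]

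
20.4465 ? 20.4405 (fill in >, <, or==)>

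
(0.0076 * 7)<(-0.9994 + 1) False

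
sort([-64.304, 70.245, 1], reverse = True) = [70.245, 1, -64.304]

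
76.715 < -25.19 False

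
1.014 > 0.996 True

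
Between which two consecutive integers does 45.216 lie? 45 and 46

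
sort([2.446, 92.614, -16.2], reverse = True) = [92.614, 2.446, -16.2]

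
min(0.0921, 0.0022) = 0.0022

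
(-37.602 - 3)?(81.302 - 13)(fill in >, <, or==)<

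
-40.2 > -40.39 True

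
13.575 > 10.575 True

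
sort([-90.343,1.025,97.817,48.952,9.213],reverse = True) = [97.817,48.952,9.213,1.025,-90.343]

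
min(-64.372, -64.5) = -64.5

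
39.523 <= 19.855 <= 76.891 False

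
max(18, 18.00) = 18.00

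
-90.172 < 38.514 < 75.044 True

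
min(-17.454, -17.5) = -17.5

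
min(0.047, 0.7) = 0.047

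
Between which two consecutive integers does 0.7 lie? 0 and 1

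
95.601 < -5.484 False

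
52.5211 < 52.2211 False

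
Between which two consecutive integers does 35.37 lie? 35 and 36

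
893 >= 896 False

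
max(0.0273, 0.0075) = 0.0273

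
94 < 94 False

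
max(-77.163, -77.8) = -77.163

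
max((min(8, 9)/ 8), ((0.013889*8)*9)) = 1.000008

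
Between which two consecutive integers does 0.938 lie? 0 and 1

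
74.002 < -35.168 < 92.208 False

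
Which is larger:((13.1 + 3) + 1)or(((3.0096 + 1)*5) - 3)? ((13.1 + 3) + 1)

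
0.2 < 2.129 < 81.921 True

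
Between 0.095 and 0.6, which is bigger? 0.6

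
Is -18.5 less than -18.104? Yes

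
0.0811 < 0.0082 False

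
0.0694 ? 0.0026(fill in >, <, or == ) >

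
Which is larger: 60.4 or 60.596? 60.596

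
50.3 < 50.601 True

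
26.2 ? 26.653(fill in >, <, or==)<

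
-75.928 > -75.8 False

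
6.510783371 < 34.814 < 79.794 True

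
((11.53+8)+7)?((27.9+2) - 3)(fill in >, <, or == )<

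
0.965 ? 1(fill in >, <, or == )<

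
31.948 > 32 False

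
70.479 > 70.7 False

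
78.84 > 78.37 True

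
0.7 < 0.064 False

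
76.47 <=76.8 True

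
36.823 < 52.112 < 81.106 True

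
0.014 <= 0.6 True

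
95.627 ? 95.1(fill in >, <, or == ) >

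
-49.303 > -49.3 False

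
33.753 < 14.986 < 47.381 False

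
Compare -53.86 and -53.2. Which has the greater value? -53.2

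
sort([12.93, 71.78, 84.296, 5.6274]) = [5.6274, 12.93, 71.78, 84.296]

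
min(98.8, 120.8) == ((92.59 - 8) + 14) False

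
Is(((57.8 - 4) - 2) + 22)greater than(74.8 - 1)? No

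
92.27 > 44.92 True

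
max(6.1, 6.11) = 6.11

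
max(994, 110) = 994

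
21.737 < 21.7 False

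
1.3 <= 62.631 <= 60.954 False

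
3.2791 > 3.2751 True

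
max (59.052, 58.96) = 59.052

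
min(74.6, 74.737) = 74.6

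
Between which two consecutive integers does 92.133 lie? 92 and 93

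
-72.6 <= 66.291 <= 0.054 False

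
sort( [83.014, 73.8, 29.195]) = [29.195, 73.8, 83.014]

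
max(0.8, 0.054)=0.8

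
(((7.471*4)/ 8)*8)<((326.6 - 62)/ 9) False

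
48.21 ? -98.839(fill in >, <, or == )>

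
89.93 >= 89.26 True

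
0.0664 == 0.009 False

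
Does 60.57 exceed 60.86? No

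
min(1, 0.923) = 0.923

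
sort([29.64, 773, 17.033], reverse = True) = [773, 29.64, 17.033]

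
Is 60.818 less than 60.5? No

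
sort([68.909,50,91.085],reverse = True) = [91.085,68.909,50]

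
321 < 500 True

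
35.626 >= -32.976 True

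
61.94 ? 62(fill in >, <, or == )<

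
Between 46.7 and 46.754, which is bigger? 46.754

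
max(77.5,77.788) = 77.788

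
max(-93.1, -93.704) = -93.1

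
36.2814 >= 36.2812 True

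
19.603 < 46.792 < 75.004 True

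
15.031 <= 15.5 True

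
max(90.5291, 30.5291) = 90.5291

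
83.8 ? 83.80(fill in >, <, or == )==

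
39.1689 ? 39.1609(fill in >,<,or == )>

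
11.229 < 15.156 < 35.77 True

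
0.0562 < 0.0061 False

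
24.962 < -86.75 False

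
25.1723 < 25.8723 True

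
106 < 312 True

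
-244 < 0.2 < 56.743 True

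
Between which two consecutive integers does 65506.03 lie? 65506 and 65507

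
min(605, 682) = 605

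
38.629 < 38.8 True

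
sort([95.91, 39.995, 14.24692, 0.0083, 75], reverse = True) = [95.91, 75, 39.995, 14.24692, 0.0083]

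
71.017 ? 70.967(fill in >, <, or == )>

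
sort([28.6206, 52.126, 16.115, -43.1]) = [-43.1, 16.115, 28.6206, 52.126]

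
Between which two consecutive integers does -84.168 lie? -85 and -84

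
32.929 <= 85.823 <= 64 False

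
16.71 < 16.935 True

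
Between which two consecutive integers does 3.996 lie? 3 and 4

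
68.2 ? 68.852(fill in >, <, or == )<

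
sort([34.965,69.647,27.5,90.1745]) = [27.5,34.965,69.647,90.1745]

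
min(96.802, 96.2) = 96.2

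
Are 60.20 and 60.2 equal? Yes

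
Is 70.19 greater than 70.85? No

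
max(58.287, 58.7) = 58.7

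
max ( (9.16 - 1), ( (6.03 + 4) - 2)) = 8.16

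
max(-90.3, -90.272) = -90.272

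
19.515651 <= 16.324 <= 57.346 False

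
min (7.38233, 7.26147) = 7.26147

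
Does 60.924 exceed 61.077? No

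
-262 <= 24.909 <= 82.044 True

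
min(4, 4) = 4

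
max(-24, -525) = -24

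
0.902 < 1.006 True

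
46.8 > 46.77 True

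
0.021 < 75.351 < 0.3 False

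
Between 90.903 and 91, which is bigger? 91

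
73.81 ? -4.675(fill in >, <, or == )>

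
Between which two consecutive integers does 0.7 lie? 0 and 1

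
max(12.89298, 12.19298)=12.89298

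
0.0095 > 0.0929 False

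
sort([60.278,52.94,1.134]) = [1.134,52.94,60.278]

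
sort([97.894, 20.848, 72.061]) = [20.848, 72.061, 97.894]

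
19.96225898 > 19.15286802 True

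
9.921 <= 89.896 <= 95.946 True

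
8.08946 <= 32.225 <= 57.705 True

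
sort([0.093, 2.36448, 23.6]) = [0.093, 2.36448, 23.6]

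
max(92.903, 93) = 93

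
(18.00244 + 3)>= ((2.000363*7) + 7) False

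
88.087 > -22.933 True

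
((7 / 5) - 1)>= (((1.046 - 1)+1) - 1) True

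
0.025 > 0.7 False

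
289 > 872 False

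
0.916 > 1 False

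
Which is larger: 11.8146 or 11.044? 11.8146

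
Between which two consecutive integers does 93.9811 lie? 93 and 94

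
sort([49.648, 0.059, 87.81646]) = [0.059, 49.648, 87.81646]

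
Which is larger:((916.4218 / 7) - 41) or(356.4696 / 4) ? ((916.4218 / 7) - 41)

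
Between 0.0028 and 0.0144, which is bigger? 0.0144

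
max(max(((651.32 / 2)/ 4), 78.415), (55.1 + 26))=81.415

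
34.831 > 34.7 True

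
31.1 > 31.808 False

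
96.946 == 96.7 False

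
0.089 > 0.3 False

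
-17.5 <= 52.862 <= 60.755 True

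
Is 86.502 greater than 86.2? Yes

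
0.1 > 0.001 True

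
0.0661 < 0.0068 False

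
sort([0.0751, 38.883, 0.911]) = [0.0751, 0.911, 38.883]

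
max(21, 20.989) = 21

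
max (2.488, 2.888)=2.888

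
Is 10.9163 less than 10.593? No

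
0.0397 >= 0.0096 True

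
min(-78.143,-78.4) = -78.4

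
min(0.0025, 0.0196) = 0.0025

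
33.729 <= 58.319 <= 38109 True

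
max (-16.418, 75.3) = 75.3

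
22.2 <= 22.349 True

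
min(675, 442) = 442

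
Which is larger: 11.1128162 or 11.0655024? 11.1128162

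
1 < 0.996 False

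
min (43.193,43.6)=43.193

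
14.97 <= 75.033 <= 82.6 True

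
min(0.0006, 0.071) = 0.0006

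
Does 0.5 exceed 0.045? Yes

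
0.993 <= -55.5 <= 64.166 False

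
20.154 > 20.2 False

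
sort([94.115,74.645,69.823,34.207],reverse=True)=[94.115,74.645,69.823,34.207]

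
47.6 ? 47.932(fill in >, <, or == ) <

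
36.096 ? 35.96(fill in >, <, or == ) >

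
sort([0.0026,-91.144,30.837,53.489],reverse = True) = [53.489,30.837,0.0026,-91.144]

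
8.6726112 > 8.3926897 True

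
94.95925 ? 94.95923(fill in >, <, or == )>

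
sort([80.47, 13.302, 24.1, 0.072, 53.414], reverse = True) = [80.47, 53.414, 24.1, 13.302, 0.072]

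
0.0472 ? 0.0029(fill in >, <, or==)>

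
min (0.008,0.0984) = 0.008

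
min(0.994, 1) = 0.994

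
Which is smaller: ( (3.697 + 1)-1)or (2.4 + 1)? (2.4 + 1)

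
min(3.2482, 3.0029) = 3.0029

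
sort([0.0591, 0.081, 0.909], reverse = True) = [0.909, 0.081, 0.0591]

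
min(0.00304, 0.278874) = 0.00304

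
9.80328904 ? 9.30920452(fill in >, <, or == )>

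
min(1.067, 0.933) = 0.933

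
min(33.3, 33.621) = 33.3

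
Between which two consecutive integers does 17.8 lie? 17 and 18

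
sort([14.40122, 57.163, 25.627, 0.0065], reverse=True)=[57.163, 25.627, 14.40122, 0.0065]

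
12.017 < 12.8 True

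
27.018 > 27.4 False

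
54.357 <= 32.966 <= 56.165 False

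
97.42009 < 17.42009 False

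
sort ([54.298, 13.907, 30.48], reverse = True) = [54.298, 30.48, 13.907]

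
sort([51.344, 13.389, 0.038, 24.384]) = [0.038, 13.389, 24.384, 51.344]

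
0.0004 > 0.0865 False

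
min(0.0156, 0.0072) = 0.0072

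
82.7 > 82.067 True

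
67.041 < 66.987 False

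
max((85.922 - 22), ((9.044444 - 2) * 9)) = 63.922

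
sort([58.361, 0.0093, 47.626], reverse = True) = [58.361, 47.626, 0.0093]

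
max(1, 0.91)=1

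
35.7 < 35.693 False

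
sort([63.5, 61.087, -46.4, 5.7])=[-46.4, 5.7, 61.087, 63.5]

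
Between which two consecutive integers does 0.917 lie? 0 and 1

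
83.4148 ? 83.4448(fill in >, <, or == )<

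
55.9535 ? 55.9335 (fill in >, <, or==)>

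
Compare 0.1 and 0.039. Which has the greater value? 0.1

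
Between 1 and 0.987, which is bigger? 1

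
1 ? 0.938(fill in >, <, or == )>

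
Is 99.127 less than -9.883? No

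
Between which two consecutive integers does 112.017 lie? 112 and 113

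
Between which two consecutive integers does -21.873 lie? -22 and -21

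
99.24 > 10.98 True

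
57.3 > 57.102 True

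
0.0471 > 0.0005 True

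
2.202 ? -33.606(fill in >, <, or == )>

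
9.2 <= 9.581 True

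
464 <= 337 False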